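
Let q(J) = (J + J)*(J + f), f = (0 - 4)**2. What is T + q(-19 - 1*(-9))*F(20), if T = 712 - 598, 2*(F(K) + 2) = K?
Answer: -846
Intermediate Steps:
f = 16 (f = (-4)**2 = 16)
F(K) = -2 + K/2
T = 114
q(J) = 2*J*(16 + J) (q(J) = (J + J)*(J + 16) = (2*J)*(16 + J) = 2*J*(16 + J))
T + q(-19 - 1*(-9))*F(20) = 114 + (2*(-19 - 1*(-9))*(16 + (-19 - 1*(-9))))*(-2 + (1/2)*20) = 114 + (2*(-19 + 9)*(16 + (-19 + 9)))*(-2 + 10) = 114 + (2*(-10)*(16 - 10))*8 = 114 + (2*(-10)*6)*8 = 114 - 120*8 = 114 - 960 = -846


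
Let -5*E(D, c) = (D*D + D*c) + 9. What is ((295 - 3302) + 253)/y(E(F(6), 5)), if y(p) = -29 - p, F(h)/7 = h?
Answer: -6885/919 ≈ -7.4918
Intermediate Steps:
F(h) = 7*h
E(D, c) = -9/5 - D**2/5 - D*c/5 (E(D, c) = -((D*D + D*c) + 9)/5 = -((D**2 + D*c) + 9)/5 = -(9 + D**2 + D*c)/5 = -9/5 - D**2/5 - D*c/5)
((295 - 3302) + 253)/y(E(F(6), 5)) = ((295 - 3302) + 253)/(-29 - (-9/5 - (7*6)**2/5 - 1/5*7*6*5)) = (-3007 + 253)/(-29 - (-9/5 - 1/5*42**2 - 1/5*42*5)) = -2754/(-29 - (-9/5 - 1/5*1764 - 42)) = -2754/(-29 - (-9/5 - 1764/5 - 42)) = -2754/(-29 - 1*(-1983/5)) = -2754/(-29 + 1983/5) = -2754/1838/5 = -2754*5/1838 = -6885/919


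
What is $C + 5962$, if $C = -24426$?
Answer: $-18464$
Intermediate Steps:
$C + 5962 = -24426 + 5962 = -18464$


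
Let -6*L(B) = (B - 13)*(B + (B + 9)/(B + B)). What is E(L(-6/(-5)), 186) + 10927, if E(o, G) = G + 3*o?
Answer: 2229031/200 ≈ 11145.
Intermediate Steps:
L(B) = -(-13 + B)*(B + (9 + B)/(2*B))/6 (L(B) = -(B - 13)*(B + (B + 9)/(B + B))/6 = -(-13 + B)*(B + (9 + B)/((2*B)))/6 = -(-13 + B)*(B + (9 + B)*(1/(2*B)))/6 = -(-13 + B)*(B + (9 + B)/(2*B))/6)
E(L(-6/(-5)), 186) + 10927 = (186 + 3*((117 + (-6/(-5))*(4 - 2*(-6/(-5))² + 25*(-6/(-5))))/(12*((-6/(-5)))))) + 10927 = (186 + 3*((117 + (-6*(-⅕))*(4 - 2*(-6*(-⅕))² + 25*(-6*(-⅕))))/(12*((-6*(-⅕)))))) + 10927 = (186 + 3*((117 + 6*(4 - 2*(6/5)² + 25*(6/5))/5)/(12*(6/5)))) + 10927 = (186 + 3*((1/12)*(⅚)*(117 + 6*(4 - 2*36/25 + 30)/5))) + 10927 = (186 + 3*((1/12)*(⅚)*(117 + 6*(4 - 72/25 + 30)/5))) + 10927 = (186 + 3*((1/12)*(⅚)*(117 + (6/5)*(778/25)))) + 10927 = (186 + 3*((1/12)*(⅚)*(117 + 4668/125))) + 10927 = (186 + 3*((1/12)*(⅚)*(19293/125))) + 10927 = (186 + 3*(6431/600)) + 10927 = (186 + 6431/200) + 10927 = 43631/200 + 10927 = 2229031/200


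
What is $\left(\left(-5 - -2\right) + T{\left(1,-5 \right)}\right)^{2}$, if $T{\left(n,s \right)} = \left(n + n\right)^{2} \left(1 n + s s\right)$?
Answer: $10201$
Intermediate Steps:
$T{\left(n,s \right)} = 4 n^{2} \left(n + s^{2}\right)$ ($T{\left(n,s \right)} = \left(2 n\right)^{2} \left(n + s^{2}\right) = 4 n^{2} \left(n + s^{2}\right)$)
$\left(\left(-5 - -2\right) + T{\left(1,-5 \right)}\right)^{2} = \left(\left(-5 - -2\right) + 4 \cdot 1^{2} \left(1 + \left(-5\right)^{2}\right)\right)^{2} = \left(\left(-5 + 2\right) + 4 \cdot 1 \left(1 + 25\right)\right)^{2} = \left(-3 + 4 \cdot 1 \cdot 26\right)^{2} = \left(-3 + 104\right)^{2} = 101^{2} = 10201$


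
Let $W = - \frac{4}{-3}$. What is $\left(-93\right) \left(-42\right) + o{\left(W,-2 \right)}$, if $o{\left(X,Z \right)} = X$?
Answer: $\frac{11722}{3} \approx 3907.3$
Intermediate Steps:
$W = \frac{4}{3}$ ($W = \left(-4\right) \left(- \frac{1}{3}\right) = \frac{4}{3} \approx 1.3333$)
$\left(-93\right) \left(-42\right) + o{\left(W,-2 \right)} = \left(-93\right) \left(-42\right) + \frac{4}{3} = 3906 + \frac{4}{3} = \frac{11722}{3}$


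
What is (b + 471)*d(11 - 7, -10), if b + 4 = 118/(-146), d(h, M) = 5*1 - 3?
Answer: 68064/73 ≈ 932.38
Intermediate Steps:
d(h, M) = 2 (d(h, M) = 5 - 3 = 2)
b = -351/73 (b = -4 + 118/(-146) = -4 + 118*(-1/146) = -4 - 59/73 = -351/73 ≈ -4.8082)
(b + 471)*d(11 - 7, -10) = (-351/73 + 471)*2 = (34032/73)*2 = 68064/73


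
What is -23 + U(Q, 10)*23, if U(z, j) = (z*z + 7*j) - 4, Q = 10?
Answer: 3795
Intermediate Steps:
U(z, j) = -4 + z² + 7*j (U(z, j) = (z² + 7*j) - 4 = -4 + z² + 7*j)
-23 + U(Q, 10)*23 = -23 + (-4 + 10² + 7*10)*23 = -23 + (-4 + 100 + 70)*23 = -23 + 166*23 = -23 + 3818 = 3795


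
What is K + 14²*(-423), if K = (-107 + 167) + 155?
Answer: -82693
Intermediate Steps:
K = 215 (K = 60 + 155 = 215)
K + 14²*(-423) = 215 + 14²*(-423) = 215 + 196*(-423) = 215 - 82908 = -82693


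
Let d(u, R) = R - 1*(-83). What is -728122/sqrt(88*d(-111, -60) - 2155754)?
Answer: 364061*I*sqrt(2153730)/1076865 ≈ 496.15*I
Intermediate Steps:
d(u, R) = 83 + R (d(u, R) = R + 83 = 83 + R)
-728122/sqrt(88*d(-111, -60) - 2155754) = -728122/sqrt(88*(83 - 60) - 2155754) = -728122/sqrt(88*23 - 2155754) = -728122/sqrt(2024 - 2155754) = -728122*(-I*sqrt(2153730)/2153730) = -(-364061)*I*sqrt(2153730)/1076865 = 364061*I*sqrt(2153730)/1076865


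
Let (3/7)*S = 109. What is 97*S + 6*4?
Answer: 74083/3 ≈ 24694.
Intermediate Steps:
S = 763/3 (S = (7/3)*109 = 763/3 ≈ 254.33)
97*S + 6*4 = 97*(763/3) + 6*4 = 74011/3 + 24 = 74083/3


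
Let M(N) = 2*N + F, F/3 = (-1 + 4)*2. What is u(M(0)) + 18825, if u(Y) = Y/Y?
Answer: 18826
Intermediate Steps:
F = 18 (F = 3*((-1 + 4)*2) = 3*(3*2) = 3*6 = 18)
M(N) = 18 + 2*N (M(N) = 2*N + 18 = 18 + 2*N)
u(Y) = 1
u(M(0)) + 18825 = 1 + 18825 = 18826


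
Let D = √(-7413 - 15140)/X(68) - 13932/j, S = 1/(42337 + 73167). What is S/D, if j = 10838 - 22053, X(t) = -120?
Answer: 5624905680/1626203971094099 + 75465735*I*√22553/3252407942188198 ≈ 3.4589e-6 + 3.4846e-6*I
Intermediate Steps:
j = -11215
S = 1/115504 ≈ 8.6577e-6
D = 13932/11215 - I*√22553/120 (D = √(-7413 - 15140)/(-120) - 13932/(-11215) = √(-22553)*(-1/120) - 13932*(-1/11215) = (I*√22553)*(-1/120) + 13932/11215 = -I*√22553/120 + 13932/11215 = 13932/11215 - I*√22553/120 ≈ 1.2423 - 1.2515*I)
S/D = 1/(115504*(13932/11215 - I*√22553/120))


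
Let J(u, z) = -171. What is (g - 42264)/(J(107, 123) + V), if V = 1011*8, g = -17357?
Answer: -59621/7917 ≈ -7.5308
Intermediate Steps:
V = 8088
(g - 42264)/(J(107, 123) + V) = (-17357 - 42264)/(-171 + 8088) = -59621/7917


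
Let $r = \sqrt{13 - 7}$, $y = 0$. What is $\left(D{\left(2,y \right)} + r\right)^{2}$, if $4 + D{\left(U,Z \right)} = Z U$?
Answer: $\left(4 - \sqrt{6}\right)^{2} \approx 2.4041$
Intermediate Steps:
$D{\left(U,Z \right)} = -4 + U Z$ ($D{\left(U,Z \right)} = -4 + Z U = -4 + U Z$)
$r = \sqrt{6} \approx 2.4495$
$\left(D{\left(2,y \right)} + r\right)^{2} = \left(\left(-4 + 2 \cdot 0\right) + \sqrt{6}\right)^{2} = \left(\left(-4 + 0\right) + \sqrt{6}\right)^{2} = \left(-4 + \sqrt{6}\right)^{2}$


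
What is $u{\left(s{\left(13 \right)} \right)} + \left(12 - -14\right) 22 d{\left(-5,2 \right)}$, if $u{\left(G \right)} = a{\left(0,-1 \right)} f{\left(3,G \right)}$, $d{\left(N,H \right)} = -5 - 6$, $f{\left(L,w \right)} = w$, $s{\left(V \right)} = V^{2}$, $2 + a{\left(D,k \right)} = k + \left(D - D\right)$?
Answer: $-6799$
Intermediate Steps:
$a{\left(D,k \right)} = -2 + k$ ($a{\left(D,k \right)} = -2 + \left(k + \left(D - D\right)\right) = -2 + \left(k + 0\right) = -2 + k$)
$d{\left(N,H \right)} = -11$ ($d{\left(N,H \right)} = -5 - 6 = -11$)
$u{\left(G \right)} = - 3 G$ ($u{\left(G \right)} = \left(-2 - 1\right) G = - 3 G$)
$u{\left(s{\left(13 \right)} \right)} + \left(12 - -14\right) 22 d{\left(-5,2 \right)} = - 3 \cdot 13^{2} + \left(12 - -14\right) 22 \left(-11\right) = \left(-3\right) 169 + \left(12 + 14\right) 22 \left(-11\right) = -507 + 26 \cdot 22 \left(-11\right) = -507 + 572 \left(-11\right) = -507 - 6292 = -6799$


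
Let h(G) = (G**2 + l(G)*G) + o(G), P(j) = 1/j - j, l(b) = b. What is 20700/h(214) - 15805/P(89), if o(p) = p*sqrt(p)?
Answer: 572670497/3220272 - 115*sqrt(214)/217531 ≈ 177.83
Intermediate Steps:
o(p) = p**(3/2)
h(G) = G**(3/2) + 2*G**2 (h(G) = (G**2 + G*G) + G**(3/2) = (G**2 + G**2) + G**(3/2) = 2*G**2 + G**(3/2) = G**(3/2) + 2*G**2)
20700/h(214) - 15805/P(89) = 20700/(214**(3/2) + 2*214**2) - 15805/(1/89 - 1*89) = 20700/(214*sqrt(214) + 2*45796) - 15805/(1/89 - 89) = 20700/(214*sqrt(214) + 91592) - 15805/(-7920/89) = 20700/(91592 + 214*sqrt(214)) - 15805*(-89/7920) = 20700/(91592 + 214*sqrt(214)) + 281329/1584 = 281329/1584 + 20700/(91592 + 214*sqrt(214))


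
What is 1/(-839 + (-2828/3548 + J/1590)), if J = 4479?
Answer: -470110/393472709 ≈ -0.0011948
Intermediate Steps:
1/(-839 + (-2828/3548 + J/1590)) = 1/(-839 + (-2828/3548 + 4479/1590)) = 1/(-839 + (-2828*1/3548 + 4479*(1/1590))) = 1/(-839 + (-707/887 + 1493/530)) = 1/(-839 + 949581/470110) = 1/(-393472709/470110) = -470110/393472709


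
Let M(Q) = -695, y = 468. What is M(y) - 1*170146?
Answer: -170841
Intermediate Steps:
M(y) - 1*170146 = -695 - 1*170146 = -695 - 170146 = -170841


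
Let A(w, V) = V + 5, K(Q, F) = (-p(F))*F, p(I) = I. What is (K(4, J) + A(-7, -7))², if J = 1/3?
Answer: 361/81 ≈ 4.4568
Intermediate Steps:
J = ⅓ ≈ 0.33333
K(Q, F) = -F² (K(Q, F) = (-F)*F = -F²)
A(w, V) = 5 + V
(K(4, J) + A(-7, -7))² = (-(⅓)² + (5 - 7))² = (-1*⅑ - 2)² = (-⅑ - 2)² = (-19/9)² = 361/81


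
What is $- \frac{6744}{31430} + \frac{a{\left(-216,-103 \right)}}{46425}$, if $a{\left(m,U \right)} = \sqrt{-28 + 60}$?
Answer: $- \frac{3372}{15715} + \frac{4 \sqrt{2}}{46425} \approx -0.21445$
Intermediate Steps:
$a{\left(m,U \right)} = 4 \sqrt{2}$ ($a{\left(m,U \right)} = \sqrt{32} = 4 \sqrt{2}$)
$- \frac{6744}{31430} + \frac{a{\left(-216,-103 \right)}}{46425} = - \frac{6744}{31430} + \frac{4 \sqrt{2}}{46425} = \left(-6744\right) \frac{1}{31430} + 4 \sqrt{2} \cdot \frac{1}{46425} = - \frac{3372}{15715} + \frac{4 \sqrt{2}}{46425}$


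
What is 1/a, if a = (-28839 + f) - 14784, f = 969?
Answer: -1/42654 ≈ -2.3444e-5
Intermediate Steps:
a = -42654 (a = (-28839 + 969) - 14784 = -27870 - 14784 = -42654)
1/a = 1/(-42654) = -1/42654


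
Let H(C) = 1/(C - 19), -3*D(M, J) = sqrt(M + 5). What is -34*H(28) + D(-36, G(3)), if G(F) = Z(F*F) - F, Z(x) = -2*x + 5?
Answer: -34/9 - I*sqrt(31)/3 ≈ -3.7778 - 1.8559*I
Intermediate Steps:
Z(x) = 5 - 2*x
G(F) = 5 - F - 2*F**2 (G(F) = (5 - 2*F*F) - F = (5 - 2*F**2) - F = 5 - F - 2*F**2)
D(M, J) = -sqrt(5 + M)/3 (D(M, J) = -sqrt(M + 5)/3 = -sqrt(5 + M)/3)
H(C) = 1/(-19 + C)
-34*H(28) + D(-36, G(3)) = -34/(-19 + 28) - sqrt(5 - 36)/3 = -34/9 - I*sqrt(31)/3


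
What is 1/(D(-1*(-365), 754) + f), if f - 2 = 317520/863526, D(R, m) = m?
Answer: 143921/108857196 ≈ 0.0013221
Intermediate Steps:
f = 340762/143921 (f = 2 + 317520/863526 = 2 + 317520*(1/863526) = 2 + 52920/143921 = 340762/143921 ≈ 2.3677)
1/(D(-1*(-365), 754) + f) = 1/(754 + 340762/143921) = 1/(108857196/143921) = 143921/108857196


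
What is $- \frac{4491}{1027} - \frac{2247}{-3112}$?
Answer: $- \frac{11668323}{3196024} \approx -3.6509$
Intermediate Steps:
$- \frac{4491}{1027} - \frac{2247}{-3112} = \left(-4491\right) \frac{1}{1027} - - \frac{2247}{3112} = - \frac{4491}{1027} + \frac{2247}{3112} = - \frac{11668323}{3196024}$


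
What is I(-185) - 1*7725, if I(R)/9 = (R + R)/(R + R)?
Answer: -7716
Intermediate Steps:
I(R) = 9 (I(R) = 9*((R + R)/(R + R)) = 9*((2*R)/((2*R))) = 9*((2*R)*(1/(2*R))) = 9*1 = 9)
I(-185) - 1*7725 = 9 - 1*7725 = 9 - 7725 = -7716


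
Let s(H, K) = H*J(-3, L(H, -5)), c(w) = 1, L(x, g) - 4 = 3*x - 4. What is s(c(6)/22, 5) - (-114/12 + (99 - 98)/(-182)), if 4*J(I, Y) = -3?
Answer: 75847/8008 ≈ 9.4714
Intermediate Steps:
L(x, g) = 3*x (L(x, g) = 4 + (3*x - 4) = 4 + (-4 + 3*x) = 3*x)
J(I, Y) = -3/4 (J(I, Y) = (1/4)*(-3) = -3/4)
s(H, K) = -3*H/4 (s(H, K) = H*(-3/4) = -3*H/4)
s(c(6)/22, 5) - (-114/12 + (99 - 98)/(-182)) = -3/(4*22) - (-114/12 + (99 - 98)/(-182)) = -3/(4*22) - (-114*1/12 + 1*(-1/182)) = -3/4*1/22 - (-19/2 - 1/182) = -3/88 - 1*(-865/91) = -3/88 + 865/91 = 75847/8008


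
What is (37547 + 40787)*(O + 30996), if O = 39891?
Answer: 5552862258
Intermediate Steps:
(37547 + 40787)*(O + 30996) = (37547 + 40787)*(39891 + 30996) = 78334*70887 = 5552862258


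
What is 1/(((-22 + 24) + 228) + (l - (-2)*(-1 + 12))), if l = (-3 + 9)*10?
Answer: 1/312 ≈ 0.0032051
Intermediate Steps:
l = 60 (l = 6*10 = 60)
1/(((-22 + 24) + 228) + (l - (-2)*(-1 + 12))) = 1/(((-22 + 24) + 228) + (60 - (-2)*(-1 + 12))) = 1/((2 + 228) + (60 - (-2)*11)) = 1/(230 + (60 - 1*(-22))) = 1/(230 + (60 + 22)) = 1/(230 + 82) = 1/312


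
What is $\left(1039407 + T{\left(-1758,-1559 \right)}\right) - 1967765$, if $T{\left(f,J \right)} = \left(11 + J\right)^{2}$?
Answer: $1467946$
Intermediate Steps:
$\left(1039407 + T{\left(-1758,-1559 \right)}\right) - 1967765 = \left(1039407 + \left(11 - 1559\right)^{2}\right) - 1967765 = \left(1039407 + \left(-1548\right)^{2}\right) - 1967765 = \left(1039407 + 2396304\right) - 1967765 = 3435711 - 1967765 = 1467946$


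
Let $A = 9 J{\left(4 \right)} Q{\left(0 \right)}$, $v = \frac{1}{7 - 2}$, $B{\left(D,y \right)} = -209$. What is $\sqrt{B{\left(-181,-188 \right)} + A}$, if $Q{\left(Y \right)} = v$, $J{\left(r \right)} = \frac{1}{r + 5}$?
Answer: $\frac{6 i \sqrt{145}}{5} \approx 14.45 i$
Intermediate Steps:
$J{\left(r \right)} = \frac{1}{5 + r}$
$v = \frac{1}{5} \approx 0.2$
$Q{\left(Y \right)} = \frac{1}{5}$
$A = \frac{1}{5}$ ($A = \frac{9}{5 + 4} \cdot \frac{1}{5} = \frac{9}{9} \cdot \frac{1}{5} = 9 \cdot \frac{1}{9} \cdot \frac{1}{5} = 1 \cdot \frac{1}{5} = \frac{1}{5} \approx 0.2$)
$\sqrt{B{\left(-181,-188 \right)} + A} = \sqrt{-209 + \frac{1}{5}} = \sqrt{- \frac{1044}{5}} = \frac{6 i \sqrt{145}}{5}$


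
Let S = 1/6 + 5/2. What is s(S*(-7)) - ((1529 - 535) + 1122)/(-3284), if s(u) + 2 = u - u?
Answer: -1113/821 ≈ -1.3557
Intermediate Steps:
S = 8/3 (S = 1*(1/6) + 5*(1/2) = 1/6 + 5/2 = 8/3 ≈ 2.6667)
s(u) = -2 (s(u) = -2 + (u - u) = -2 + 0 = -2)
s(S*(-7)) - ((1529 - 535) + 1122)/(-3284) = -2 - ((1529 - 535) + 1122)/(-3284) = -2 - (994 + 1122)*(-1)/3284 = -2 - 2116*(-1)/3284 = -2 - 1*(-529/821) = -2 + 529/821 = -1113/821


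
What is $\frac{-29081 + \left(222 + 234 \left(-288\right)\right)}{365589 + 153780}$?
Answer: $- \frac{96251}{519369} \approx -0.18532$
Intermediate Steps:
$\frac{-29081 + \left(222 + 234 \left(-288\right)\right)}{365589 + 153780} = \frac{-29081 + \left(222 - 67392\right)}{519369} = \left(-29081 - 67170\right) \frac{1}{519369} = \left(-96251\right) \frac{1}{519369} = - \frac{96251}{519369}$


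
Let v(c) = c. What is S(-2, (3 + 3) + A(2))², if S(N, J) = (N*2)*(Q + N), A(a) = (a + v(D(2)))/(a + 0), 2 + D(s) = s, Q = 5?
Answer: 144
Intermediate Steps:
D(s) = -2 + s
A(a) = 1 (A(a) = (a + (-2 + 2))/(a + 0) = (a + 0)/a = a/a = 1)
S(N, J) = 2*N*(5 + N) (S(N, J) = (N*2)*(5 + N) = (2*N)*(5 + N) = 2*N*(5 + N))
S(-2, (3 + 3) + A(2))² = (2*(-2)*(5 - 2))² = (2*(-2)*3)² = (-12)² = 144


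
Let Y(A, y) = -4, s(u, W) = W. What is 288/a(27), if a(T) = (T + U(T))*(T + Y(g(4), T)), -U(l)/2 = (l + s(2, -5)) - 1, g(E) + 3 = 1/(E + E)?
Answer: -96/115 ≈ -0.83478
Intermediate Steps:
g(E) = -3 + 1/(2*E) (g(E) = -3 + 1/(E + E) = -3 + 1/(2*E))
U(l) = 12 - 2*l (U(l) = -2*((l - 5) - 1) = -2*((-5 + l) - 1) = -2*(-6 + l) = 12 - 2*l)
a(T) = (-4 + T)*(12 - T) (a(T) = (T + (12 - 2*T))*(T - 4) = (12 - T)*(-4 + T) = (-4 + T)*(12 - T))
288/a(27) = 288/(-48 - 1*27² + 16*27) = 288/(-48 - 1*729 + 432) = 288/(-48 - 729 + 432) = 288/(-345) = 288*(-1/345) = -96/115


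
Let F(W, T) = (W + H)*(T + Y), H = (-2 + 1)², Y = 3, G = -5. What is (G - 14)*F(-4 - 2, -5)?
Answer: -190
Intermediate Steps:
H = 1 (H = (-1)² = 1)
F(W, T) = (1 + W)*(3 + T) (F(W, T) = (W + 1)*(T + 3) = (1 + W)*(3 + T))
(G - 14)*F(-4 - 2, -5) = (-5 - 14)*(3 - 5 + 3*(-4 - 2) - 5*(-4 - 2)) = -19*(3 - 5 + 3*(-6) - 5*(-6)) = -19*(3 - 5 - 18 + 30) = -19*10 = -190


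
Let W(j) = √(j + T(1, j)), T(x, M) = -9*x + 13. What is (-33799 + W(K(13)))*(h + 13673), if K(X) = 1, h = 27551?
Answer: -1393329976 + 41224*√5 ≈ -1.3932e+9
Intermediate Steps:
T(x, M) = 13 - 9*x
W(j) = √(4 + j) (W(j) = √(j + (13 - 9*1)) = √(j + (13 - 9)) = √(j + 4) = √(4 + j))
(-33799 + W(K(13)))*(h + 13673) = (-33799 + √(4 + 1))*(27551 + 13673) = (-33799 + √5)*41224 = -1393329976 + 41224*√5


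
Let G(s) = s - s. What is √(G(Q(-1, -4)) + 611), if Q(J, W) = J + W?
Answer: √611 ≈ 24.718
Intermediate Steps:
G(s) = 0
√(G(Q(-1, -4)) + 611) = √(0 + 611) = √611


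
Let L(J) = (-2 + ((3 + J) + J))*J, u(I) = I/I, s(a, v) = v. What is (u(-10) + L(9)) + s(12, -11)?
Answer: 161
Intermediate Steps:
u(I) = 1
L(J) = J*(1 + 2*J) (L(J) = (-2 + (3 + 2*J))*J = (1 + 2*J)*J = J*(1 + 2*J))
(u(-10) + L(9)) + s(12, -11) = (1 + 9*(1 + 2*9)) - 11 = (1 + 9*(1 + 18)) - 11 = (1 + 9*19) - 11 = (1 + 171) - 11 = 172 - 11 = 161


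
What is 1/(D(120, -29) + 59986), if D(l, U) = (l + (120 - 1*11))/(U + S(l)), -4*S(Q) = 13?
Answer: 129/7737278 ≈ 1.6673e-5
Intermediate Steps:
S(Q) = -13/4 (S(Q) = -¼*13 = -13/4)
D(l, U) = (109 + l)/(-13/4 + U) (D(l, U) = (l + (120 - 1*11))/(U - 13/4) = (l + (120 - 11))/(-13/4 + U) = (l + 109)/(-13/4 + U) = (109 + l)/(-13/4 + U))
1/(D(120, -29) + 59986) = 1/(4*(109 + 120)/(-13 + 4*(-29)) + 59986) = 1/(4*229/(-13 - 116) + 59986) = 1/(4*229/(-129) + 59986) = 1/(4*(-1/129)*229 + 59986) = 1/(-916/129 + 59986) = 1/(7737278/129) = 129/7737278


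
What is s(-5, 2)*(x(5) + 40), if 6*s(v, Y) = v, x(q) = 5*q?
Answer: -325/6 ≈ -54.167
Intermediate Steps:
s(v, Y) = v/6
s(-5, 2)*(x(5) + 40) = ((1/6)*(-5))*(5*5 + 40) = -5*(25 + 40)/6 = -5/6*65 = -325/6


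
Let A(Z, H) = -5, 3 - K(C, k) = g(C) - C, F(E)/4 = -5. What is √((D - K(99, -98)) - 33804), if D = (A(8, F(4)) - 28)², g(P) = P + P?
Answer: I*√32619 ≈ 180.61*I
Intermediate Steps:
F(E) = -20 (F(E) = 4*(-5) = -20)
g(P) = 2*P
K(C, k) = 3 - C (K(C, k) = 3 - (2*C - C) = 3 - C)
D = 1089 (D = (-5 - 28)² = (-33)² = 1089)
√((D - K(99, -98)) - 33804) = √((1089 - (3 - 1*99)) - 33804) = √((1089 - (3 - 99)) - 33804) = √((1089 - 1*(-96)) - 33804) = √((1089 + 96) - 33804) = √(1185 - 33804) = √(-32619) = I*√32619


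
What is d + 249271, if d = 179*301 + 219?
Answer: 303369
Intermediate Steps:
d = 54098 (d = 53879 + 219 = 54098)
d + 249271 = 54098 + 249271 = 303369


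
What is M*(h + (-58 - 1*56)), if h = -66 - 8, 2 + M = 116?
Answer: -21432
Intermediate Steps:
M = 114 (M = -2 + 116 = 114)
h = -74
M*(h + (-58 - 1*56)) = 114*(-74 + (-58 - 1*56)) = 114*(-74 + (-58 - 56)) = 114*(-74 - 114) = 114*(-188) = -21432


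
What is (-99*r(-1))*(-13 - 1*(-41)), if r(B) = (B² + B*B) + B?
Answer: -2772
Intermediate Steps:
r(B) = B + 2*B² (r(B) = (B² + B²) + B = 2*B² + B = B + 2*B²)
(-99*r(-1))*(-13 - 1*(-41)) = (-(-99)*(1 + 2*(-1)))*(-13 - 1*(-41)) = (-(-99)*(1 - 2))*(-13 + 41) = -(-99)*(-1)*28 = -99*1*28 = -99*28 = -2772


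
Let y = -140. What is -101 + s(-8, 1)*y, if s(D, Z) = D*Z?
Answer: 1019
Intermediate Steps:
-101 + s(-8, 1)*y = -101 - 8*1*(-140) = -101 - 8*(-140) = -101 + 1120 = 1019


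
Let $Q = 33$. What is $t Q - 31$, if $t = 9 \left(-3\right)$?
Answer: $-922$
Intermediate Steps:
$t = -27$
$t Q - 31 = \left(-27\right) 33 - 31 = -891 - 31 = -922$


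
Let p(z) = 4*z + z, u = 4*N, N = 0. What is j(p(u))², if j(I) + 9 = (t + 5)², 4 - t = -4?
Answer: 25600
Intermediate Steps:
t = 8 (t = 4 - 1*(-4) = 4 + 4 = 8)
u = 0 (u = 4*0 = 0)
p(z) = 5*z
j(I) = 160 (j(I) = -9 + (8 + 5)² = -9 + 13² = -9 + 169 = 160)
j(p(u))² = 160² = 25600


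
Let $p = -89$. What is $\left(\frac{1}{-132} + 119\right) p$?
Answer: $- \frac{1397923}{132} \approx -10590.0$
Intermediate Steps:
$\left(\frac{1}{-132} + 119\right) p = \left(\frac{1}{-132} + 119\right) \left(-89\right) = \left(- \frac{1}{132} + 119\right) \left(-89\right) = \frac{15707}{132} \left(-89\right) = - \frac{1397923}{132}$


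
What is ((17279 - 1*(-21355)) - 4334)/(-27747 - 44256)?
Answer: -34300/72003 ≈ -0.47637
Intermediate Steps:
((17279 - 1*(-21355)) - 4334)/(-27747 - 44256) = ((17279 + 21355) - 4334)/(-72003) = (38634 - 4334)*(-1/72003) = 34300*(-1/72003) = -34300/72003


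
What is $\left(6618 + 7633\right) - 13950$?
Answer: $301$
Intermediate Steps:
$\left(6618 + 7633\right) - 13950 = 14251 - 13950 = 301$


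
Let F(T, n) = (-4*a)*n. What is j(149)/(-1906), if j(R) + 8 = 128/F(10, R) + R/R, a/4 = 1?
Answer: 1051/283994 ≈ 0.0037008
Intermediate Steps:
a = 4 (a = 4*1 = 4)
F(T, n) = -16*n (F(T, n) = (-4*4)*n = -16*n)
j(R) = -7 - 8/R (j(R) = -8 + (128/((-16*R)) + R/R) = -8 + (128*(-1/(16*R)) + 1) = -8 + (-8/R + 1) = -8 + (1 - 8/R) = -7 - 8/R)
j(149)/(-1906) = (-7 - 8/149)/(-1906) = (-7 - 8*1/149)*(-1/1906) = (-7 - 8/149)*(-1/1906) = -1051/149*(-1/1906) = 1051/283994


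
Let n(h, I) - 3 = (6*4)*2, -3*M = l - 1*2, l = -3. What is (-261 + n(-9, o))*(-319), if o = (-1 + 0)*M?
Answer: 66990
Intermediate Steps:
M = 5/3 (M = -(-3 - 1*2)/3 = -(-3 - 2)/3 = -1/3*(-5) = 5/3 ≈ 1.6667)
o = -5/3 (o = (-1 + 0)*(5/3) = -1*5/3 = -5/3 ≈ -1.6667)
n(h, I) = 51 (n(h, I) = 3 + (6*4)*2 = 3 + 24*2 = 3 + 48 = 51)
(-261 + n(-9, o))*(-319) = (-261 + 51)*(-319) = -210*(-319) = 66990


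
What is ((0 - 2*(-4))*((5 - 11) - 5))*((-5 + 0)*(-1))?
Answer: -440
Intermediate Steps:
((0 - 2*(-4))*((5 - 11) - 5))*((-5 + 0)*(-1)) = ((0 + 8)*(-6 - 5))*(-5*(-1)) = (8*(-11))*5 = -88*5 = -440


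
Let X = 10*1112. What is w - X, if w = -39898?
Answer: -51018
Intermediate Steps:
X = 11120
w - X = -39898 - 1*11120 = -39898 - 11120 = -51018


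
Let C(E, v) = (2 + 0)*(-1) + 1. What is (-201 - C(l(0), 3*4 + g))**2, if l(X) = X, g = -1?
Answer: 40000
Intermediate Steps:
C(E, v) = -1 (C(E, v) = 2*(-1) + 1 = -2 + 1 = -1)
(-201 - C(l(0), 3*4 + g))**2 = (-201 - 1*(-1))**2 = (-201 + 1)**2 = (-200)**2 = 40000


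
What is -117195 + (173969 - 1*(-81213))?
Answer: 137987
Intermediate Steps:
-117195 + (173969 - 1*(-81213)) = -117195 + (173969 + 81213) = -117195 + 255182 = 137987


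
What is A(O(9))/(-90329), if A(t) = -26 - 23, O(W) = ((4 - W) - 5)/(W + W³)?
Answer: 49/90329 ≈ 0.00054246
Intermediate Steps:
O(W) = (-1 - W)/(W + W³)
A(t) = -49
A(O(9))/(-90329) = -49/(-90329) = -49*(-1/90329) = 49/90329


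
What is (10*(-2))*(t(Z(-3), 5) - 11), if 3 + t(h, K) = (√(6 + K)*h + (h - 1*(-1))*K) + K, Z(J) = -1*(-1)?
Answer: -20 - 20*√11 ≈ -86.333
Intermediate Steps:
Z(J) = 1
t(h, K) = -3 + K + K*(1 + h) + h*√(6 + K) (t(h, K) = -3 + ((√(6 + K)*h + (h - 1*(-1))*K) + K) = -3 + ((h*√(6 + K) + (h + 1)*K) + K) = -3 + ((h*√(6 + K) + (1 + h)*K) + K) = -3 + ((h*√(6 + K) + K*(1 + h)) + K) = -3 + ((K*(1 + h) + h*√(6 + K)) + K) = -3 + (K + K*(1 + h) + h*√(6 + K)) = -3 + K + K*(1 + h) + h*√(6 + K))
(10*(-2))*(t(Z(-3), 5) - 11) = (10*(-2))*((-3 + 2*5 + 5*1 + 1*√(6 + 5)) - 11) = -20*((-3 + 10 + 5 + 1*√11) - 11) = -20*((-3 + 10 + 5 + √11) - 11) = -20*((12 + √11) - 11) = -20*(1 + √11) = -20 - 20*√11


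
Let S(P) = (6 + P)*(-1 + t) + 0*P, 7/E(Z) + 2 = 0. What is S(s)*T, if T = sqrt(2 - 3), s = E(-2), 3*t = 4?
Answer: 5*I/6 ≈ 0.83333*I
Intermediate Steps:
t = 4/3 (t = (1/3)*4 = 4/3 ≈ 1.3333)
E(Z) = -7/2 (E(Z) = 7/(-2 + 0) = 7/(-2) = 7*(-1/2) = -7/2)
s = -7/2 ≈ -3.5000
S(P) = 2 + P/3 (S(P) = (6 + P)*(-1 + 4/3) + 0*P = (6 + P)*(1/3) + 0 = (2 + P/3) + 0 = 2 + P/3)
T = I (T = sqrt(-1) = I ≈ 1.0*I)
S(s)*T = (2 + (1/3)*(-7/2))*I = (2 - 7/6)*I = 5*I/6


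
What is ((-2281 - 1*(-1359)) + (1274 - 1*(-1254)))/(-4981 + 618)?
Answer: -1606/4363 ≈ -0.36810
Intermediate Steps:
((-2281 - 1*(-1359)) + (1274 - 1*(-1254)))/(-4981 + 618) = ((-2281 + 1359) + (1274 + 1254))/(-4363) = (-922 + 2528)*(-1/4363) = 1606*(-1/4363) = -1606/4363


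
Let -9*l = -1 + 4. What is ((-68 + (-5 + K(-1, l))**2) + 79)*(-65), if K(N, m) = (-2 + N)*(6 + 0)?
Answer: -35100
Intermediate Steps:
l = -1/3 (l = -(-1 + 4)/9 = -1/9*3 = -1/3 ≈ -0.33333)
K(N, m) = -12 + 6*N (K(N, m) = (-2 + N)*6 = -12 + 6*N)
((-68 + (-5 + K(-1, l))**2) + 79)*(-65) = ((-68 + (-5 + (-12 + 6*(-1)))**2) + 79)*(-65) = ((-68 + (-5 + (-12 - 6))**2) + 79)*(-65) = ((-68 + (-5 - 18)**2) + 79)*(-65) = ((-68 + (-23)**2) + 79)*(-65) = ((-68 + 529) + 79)*(-65) = (461 + 79)*(-65) = 540*(-65) = -35100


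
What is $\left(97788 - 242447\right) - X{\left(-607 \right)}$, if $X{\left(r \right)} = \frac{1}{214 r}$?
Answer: $- \frac{18790914781}{129898} \approx -1.4466 \cdot 10^{5}$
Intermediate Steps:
$X{\left(r \right)} = \frac{1}{214 r}$
$\left(97788 - 242447\right) - X{\left(-607 \right)} = \left(97788 - 242447\right) - \frac{1}{214 \left(-607\right)} = -144659 - \frac{1}{214} \left(- \frac{1}{607}\right) = -144659 - - \frac{1}{129898} = -144659 + \frac{1}{129898} = - \frac{18790914781}{129898}$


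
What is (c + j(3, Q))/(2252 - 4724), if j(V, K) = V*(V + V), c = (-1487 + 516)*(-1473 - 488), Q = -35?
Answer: -1904149/2472 ≈ -770.29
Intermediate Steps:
c = 1904131 (c = -971*(-1961) = 1904131)
j(V, K) = 2*V**2 (j(V, K) = V*(2*V) = 2*V**2)
(c + j(3, Q))/(2252 - 4724) = (1904131 + 2*3**2)/(2252 - 4724) = (1904131 + 2*9)/(-2472) = (1904131 + 18)*(-1/2472) = 1904149*(-1/2472) = -1904149/2472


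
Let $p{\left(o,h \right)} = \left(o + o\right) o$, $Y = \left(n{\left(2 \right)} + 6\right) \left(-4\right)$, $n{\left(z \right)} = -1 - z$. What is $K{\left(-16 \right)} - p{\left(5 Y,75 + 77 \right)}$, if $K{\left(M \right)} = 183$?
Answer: $-7017$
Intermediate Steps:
$Y = -12$ ($Y = \left(\left(-1 - 2\right) + 6\right) \left(-4\right) = \left(-3 + 6\right) \left(-4\right) = 3 \left(-4\right) = -12$)
$p{\left(o,h \right)} = 2 o^{2}$ ($p{\left(o,h \right)} = 2 o o = 2 o^{2}$)
$K{\left(-16 \right)} - p{\left(5 Y,75 + 77 \right)} = 183 - 2 \left(5 \left(-12\right)\right)^{2} = 183 - 2 \left(-60\right)^{2} = 183 - 2 \cdot 3600 = 183 - 7200 = -7017$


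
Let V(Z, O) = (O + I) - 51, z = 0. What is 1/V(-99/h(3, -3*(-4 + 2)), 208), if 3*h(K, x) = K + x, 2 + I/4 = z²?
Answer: 1/149 ≈ 0.0067114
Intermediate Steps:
I = -8 (I = -8 + 4*0² = -8 + 4*0 = -8 + 0 = -8)
h(K, x) = K/3 + x/3 (h(K, x) = (K + x)/3 = K/3 + x/3)
V(Z, O) = -59 + O (V(Z, O) = (O - 8) - 51 = (-8 + O) - 51 = -59 + O)
1/V(-99/h(3, -3*(-4 + 2)), 208) = 1/(-59 + 208) = 1/149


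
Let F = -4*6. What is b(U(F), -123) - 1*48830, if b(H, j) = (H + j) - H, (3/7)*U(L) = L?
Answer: -48953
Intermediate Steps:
F = -24
U(L) = 7*L/3
b(H, j) = j
b(U(F), -123) - 1*48830 = -123 - 1*48830 = -123 - 48830 = -48953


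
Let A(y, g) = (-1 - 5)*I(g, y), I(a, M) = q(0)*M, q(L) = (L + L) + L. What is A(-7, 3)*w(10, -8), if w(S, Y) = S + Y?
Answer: 0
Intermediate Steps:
q(L) = 3*L (q(L) = 2*L + L = 3*L)
I(a, M) = 0 (I(a, M) = (3*0)*M = 0*M = 0)
A(y, g) = 0 (A(y, g) = (-1 - 5)*0 = -6*0 = 0)
A(-7, 3)*w(10, -8) = 0*(10 - 8) = 0*2 = 0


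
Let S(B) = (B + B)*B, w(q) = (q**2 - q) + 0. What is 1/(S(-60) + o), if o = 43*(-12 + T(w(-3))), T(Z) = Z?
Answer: 1/7200 ≈ 0.00013889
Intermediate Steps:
w(q) = q**2 - q
S(B) = 2*B**2 (S(B) = (2*B)*B = 2*B**2)
o = 0 (o = 43*(-12 - 3*(-1 - 3)) = 43*(-12 - 3*(-4)) = 43*(-12 + 12) = 43*0 = 0)
1/(S(-60) + o) = 1/(2*(-60)**2 + 0) = 1/(2*3600 + 0) = 1/(7200 + 0) = 1/7200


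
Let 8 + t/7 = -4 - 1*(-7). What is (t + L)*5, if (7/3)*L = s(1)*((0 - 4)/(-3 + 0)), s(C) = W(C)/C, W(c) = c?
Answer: -1205/7 ≈ -172.14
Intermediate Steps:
t = -35 (t = -56 + 7*(-4 - 1*(-7)) = -56 + 7*(-4 + 7) = -56 + 7*3 = -56 + 21 = -35)
s(C) = 1 (s(C) = C/C = 1)
L = 4/7 (L = 3*(1*((0 - 4)/(-3 + 0)))/7 = 3*(1*(-4/(-3)))/7 = 3*(1*(-4*(-1/3)))/7 = 3*(1*(4/3))/7 = (3/7)*(4/3) = 4/7 ≈ 0.57143)
(t + L)*5 = (-35 + 4/7)*5 = -241/7*5 = -1205/7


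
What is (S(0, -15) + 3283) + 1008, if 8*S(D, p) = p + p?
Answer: 17149/4 ≈ 4287.3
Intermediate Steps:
S(D, p) = p/4 (S(D, p) = (p + p)/8 = (2*p)/8 = p/4)
(S(0, -15) + 3283) + 1008 = ((1/4)*(-15) + 3283) + 1008 = (-15/4 + 3283) + 1008 = 13117/4 + 1008 = 17149/4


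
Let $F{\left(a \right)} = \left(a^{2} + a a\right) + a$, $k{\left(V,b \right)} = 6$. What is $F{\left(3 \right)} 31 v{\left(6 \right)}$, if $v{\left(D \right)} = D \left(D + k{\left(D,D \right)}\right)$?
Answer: $46872$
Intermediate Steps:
$F{\left(a \right)} = a + 2 a^{2}$ ($F{\left(a \right)} = \left(a^{2} + a^{2}\right) + a = 2 a^{2} + a = a + 2 a^{2}$)
$v{\left(D \right)} = D \left(6 + D\right)$ ($v{\left(D \right)} = D \left(D + 6\right) = D \left(6 + D\right)$)
$F{\left(3 \right)} 31 v{\left(6 \right)} = 3 \left(1 + 2 \cdot 3\right) 31 \cdot 6 \left(6 + 6\right) = 3 \left(1 + 6\right) 31 \cdot 6 \cdot 12 = 3 \cdot 7 \cdot 31 \cdot 72 = 21 \cdot 31 \cdot 72 = 651 \cdot 72 = 46872$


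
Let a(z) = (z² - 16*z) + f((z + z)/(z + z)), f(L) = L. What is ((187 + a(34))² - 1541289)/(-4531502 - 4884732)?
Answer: 901289/9416234 ≈ 0.095716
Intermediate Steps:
a(z) = 1 + z² - 16*z (a(z) = (z² - 16*z) + (z + z)/(z + z) = (z² - 16*z) + (2*z)/((2*z)) = (z² - 16*z) + (2*z)*(1/(2*z)) = (z² - 16*z) + 1 = 1 + z² - 16*z)
((187 + a(34))² - 1541289)/(-4531502 - 4884732) = ((187 + (1 + 34² - 16*34))² - 1541289)/(-4531502 - 4884732) = ((187 + (1 + 1156 - 544))² - 1541289)/(-9416234) = ((187 + 613)² - 1541289)*(-1/9416234) = (800² - 1541289)*(-1/9416234) = (640000 - 1541289)*(-1/9416234) = -901289*(-1/9416234) = 901289/9416234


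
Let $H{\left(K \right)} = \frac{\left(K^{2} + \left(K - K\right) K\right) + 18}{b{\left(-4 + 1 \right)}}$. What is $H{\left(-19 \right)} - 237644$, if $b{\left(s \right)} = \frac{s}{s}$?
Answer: $-237265$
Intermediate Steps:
$b{\left(s \right)} = 1$
$H{\left(K \right)} = 18 + K^{2}$ ($H{\left(K \right)} = \frac{\left(K^{2} + \left(K - K\right) K\right) + 18}{1} = \left(\left(K^{2} + 0 K\right) + 18\right) 1 = \left(\left(K^{2} + 0\right) + 18\right) 1 = \left(K^{2} + 18\right) 1 = \left(18 + K^{2}\right) 1 = 18 + K^{2}$)
$H{\left(-19 \right)} - 237644 = \left(18 + \left(-19\right)^{2}\right) - 237644 = \left(18 + 361\right) - 237644 = 379 - 237644 = -237265$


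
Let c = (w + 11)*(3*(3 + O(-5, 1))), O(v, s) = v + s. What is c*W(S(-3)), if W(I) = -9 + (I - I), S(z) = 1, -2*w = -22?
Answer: 594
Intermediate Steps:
w = 11 (w = -½*(-22) = 11)
O(v, s) = s + v
W(I) = -9 (W(I) = -9 + 0 = -9)
c = -66 (c = (11 + 11)*(3*(3 + (1 - 5))) = 22*(3*(3 - 4)) = 22*(3*(-1)) = 22*(-3) = -66)
c*W(S(-3)) = -66*(-9) = 594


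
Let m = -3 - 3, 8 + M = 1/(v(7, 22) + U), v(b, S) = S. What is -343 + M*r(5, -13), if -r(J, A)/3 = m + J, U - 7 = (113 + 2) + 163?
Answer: -112666/307 ≈ -366.99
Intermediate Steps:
U = 285 (U = 7 + ((113 + 2) + 163) = 7 + (115 + 163) = 7 + 278 = 285)
M = -2455/307 (M = -8 + 1/(22 + 285) = -8 + 1/307 = -2455/307 ≈ -7.9967)
m = -6
r(J, A) = 18 - 3*J (r(J, A) = -3*(-6 + J) = 18 - 3*J)
-343 + M*r(5, -13) = -343 - 2455*(18 - 3*5)/307 = -343 - 2455*(18 - 15)/307 = -343 - 2455/307*3 = -343 - 7365/307 = -112666/307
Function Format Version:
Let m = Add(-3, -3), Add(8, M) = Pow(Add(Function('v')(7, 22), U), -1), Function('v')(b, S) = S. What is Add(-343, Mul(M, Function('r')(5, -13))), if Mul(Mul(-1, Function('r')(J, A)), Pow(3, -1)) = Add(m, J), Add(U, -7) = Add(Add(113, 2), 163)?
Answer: Rational(-112666, 307) ≈ -366.99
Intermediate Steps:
U = 285 (U = Add(7, Add(Add(113, 2), 163)) = Add(7, Add(115, 163)) = Add(7, 278) = 285)
M = Rational(-2455, 307) (M = Add(-8, Pow(Add(22, 285), -1)) = Add(-8, Pow(307, -1)) = Add(-8, Rational(1, 307)) = Rational(-2455, 307) ≈ -7.9967)
m = -6
Function('r')(J, A) = Add(18, Mul(-3, J)) (Function('r')(J, A) = Mul(-3, Add(-6, J)) = Add(18, Mul(-3, J)))
Add(-343, Mul(M, Function('r')(5, -13))) = Add(-343, Mul(Rational(-2455, 307), Add(18, Mul(-3, 5)))) = Add(-343, Mul(Rational(-2455, 307), Add(18, -15))) = Add(-343, Mul(Rational(-2455, 307), 3)) = Add(-343, Rational(-7365, 307)) = Rational(-112666, 307)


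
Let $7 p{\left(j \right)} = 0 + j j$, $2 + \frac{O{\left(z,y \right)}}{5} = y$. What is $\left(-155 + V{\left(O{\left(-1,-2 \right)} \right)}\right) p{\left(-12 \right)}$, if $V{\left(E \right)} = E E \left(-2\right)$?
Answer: $- \frac{137520}{7} \approx -19646.0$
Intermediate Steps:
$O{\left(z,y \right)} = -10 + 5 y$
$V{\left(E \right)} = - 2 E^{2}$ ($V{\left(E \right)} = E^{2} \left(-2\right) = - 2 E^{2}$)
$p{\left(j \right)} = \frac{j^{2}}{7}$ ($p{\left(j \right)} = \frac{0 + j j}{7} = \frac{0 + j^{2}}{7} = \frac{j^{2}}{7}$)
$\left(-155 + V{\left(O{\left(-1,-2 \right)} \right)}\right) p{\left(-12 \right)} = \left(-155 - 2 \left(-10 + 5 \left(-2\right)\right)^{2}\right) \frac{\left(-12\right)^{2}}{7} = \left(-155 - 2 \left(-10 - 10\right)^{2}\right) \frac{1}{7} \cdot 144 = \left(-155 - 2 \left(-20\right)^{2}\right) \frac{144}{7} = \left(-155 - 800\right) \frac{144}{7} = \left(-955\right) \frac{144}{7} = - \frac{137520}{7}$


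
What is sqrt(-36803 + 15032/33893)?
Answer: 7*I*sqrt(862783698979)/33893 ≈ 191.84*I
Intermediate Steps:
sqrt(-36803 + 15032/33893) = sqrt(-1247349047/33893) = 7*I*sqrt(862783698979)/33893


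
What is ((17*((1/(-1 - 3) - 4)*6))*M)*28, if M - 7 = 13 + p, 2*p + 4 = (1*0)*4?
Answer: -218484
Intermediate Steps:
p = -2 (p = -2 + ((1*0)*4)/2 = -2 + (0*4)/2 = -2 + (1/2)*0 = -2 + 0 = -2)
M = 18 (M = 7 + (13 - 2) = 7 + 11 = 18)
((17*((1/(-1 - 3) - 4)*6))*M)*28 = ((17*((1/(-1 - 3) - 4)*6))*18)*28 = ((17*((1/(-4) - 4)*6))*18)*28 = ((17*((-1/4 - 4)*6))*18)*28 = ((17*(-17/4*6))*18)*28 = ((17*(-51/2))*18)*28 = -867/2*18*28 = -7803*28 = -218484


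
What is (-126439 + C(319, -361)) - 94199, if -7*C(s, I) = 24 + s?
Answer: -220687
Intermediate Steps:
C(s, I) = -24/7 - s/7 (C(s, I) = -(24 + s)/7 = -24/7 - s/7)
(-126439 + C(319, -361)) - 94199 = (-126439 + (-24/7 - 1/7*319)) - 94199 = (-126439 + (-24/7 - 319/7)) - 94199 = (-126439 - 49) - 94199 = -126488 - 94199 = -220687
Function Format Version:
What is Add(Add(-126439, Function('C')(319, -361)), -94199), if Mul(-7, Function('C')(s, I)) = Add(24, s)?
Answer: -220687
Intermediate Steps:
Function('C')(s, I) = Add(Rational(-24, 7), Mul(Rational(-1, 7), s)) (Function('C')(s, I) = Mul(Rational(-1, 7), Add(24, s)) = Add(Rational(-24, 7), Mul(Rational(-1, 7), s)))
Add(Add(-126439, Function('C')(319, -361)), -94199) = Add(Add(-126439, Add(Rational(-24, 7), Mul(Rational(-1, 7), 319))), -94199) = Add(Add(-126439, Add(Rational(-24, 7), Rational(-319, 7))), -94199) = Add(Add(-126439, -49), -94199) = Add(-126488, -94199) = -220687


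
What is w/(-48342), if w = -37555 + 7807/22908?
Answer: 860302133/1107418536 ≈ 0.77685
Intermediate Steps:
w = -860302133/22908 (w = -37555 + 7807*(1/22908) = -37555 + 7807/22908 = -860302133/22908 ≈ -37555.)
w/(-48342) = -860302133/22908/(-48342) = -860302133/22908*(-1/48342) = 860302133/1107418536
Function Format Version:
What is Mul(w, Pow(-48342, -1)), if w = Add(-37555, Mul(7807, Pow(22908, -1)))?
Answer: Rational(860302133, 1107418536) ≈ 0.77685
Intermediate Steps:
w = Rational(-860302133, 22908) (w = Add(-37555, Mul(7807, Rational(1, 22908))) = Add(-37555, Rational(7807, 22908)) = Rational(-860302133, 22908) ≈ -37555.)
Mul(w, Pow(-48342, -1)) = Mul(Rational(-860302133, 22908), Pow(-48342, -1)) = Mul(Rational(-860302133, 22908), Rational(-1, 48342)) = Rational(860302133, 1107418536)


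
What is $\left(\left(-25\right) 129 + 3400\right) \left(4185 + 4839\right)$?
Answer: $1579200$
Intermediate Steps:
$\left(\left(-25\right) 129 + 3400\right) \left(4185 + 4839\right) = \left(-3225 + 3400\right) 9024 = 175 \cdot 9024 = 1579200$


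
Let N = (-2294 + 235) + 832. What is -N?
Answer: 1227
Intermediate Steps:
N = -1227 (N = -2059 + 832 = -1227)
-N = -1*(-1227) = 1227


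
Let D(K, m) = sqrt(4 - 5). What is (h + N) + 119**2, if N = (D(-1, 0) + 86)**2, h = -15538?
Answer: 6018 + 172*I ≈ 6018.0 + 172.0*I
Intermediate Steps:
D(K, m) = I (D(K, m) = sqrt(-1) = I)
N = (86 + I)**2 (N = (I + 86)**2 = (86 + I)**2 ≈ 7395.0 + 172.0*I)
(h + N) + 119**2 = (-15538 + (86 + I)**2) + 119**2 = (-15538 + (86 + I)**2) + 14161 = -1377 + (86 + I)**2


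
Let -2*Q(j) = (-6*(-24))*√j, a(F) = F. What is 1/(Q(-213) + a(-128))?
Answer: I/(8*(-16*I + 9*√213)) ≈ -0.00011423 + 0.00093774*I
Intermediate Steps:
Q(j) = -72*√j (Q(j) = -(-6*(-24))*√j/2 = -72*√j)
1/(Q(-213) + a(-128)) = 1/(-72*I*√213 - 128) = 1/(-128 - 72*I*√213)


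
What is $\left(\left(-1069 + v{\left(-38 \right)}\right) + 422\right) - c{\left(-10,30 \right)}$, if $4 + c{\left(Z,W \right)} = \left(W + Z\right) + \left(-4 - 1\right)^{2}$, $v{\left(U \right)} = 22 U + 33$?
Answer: $-1491$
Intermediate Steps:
$v{\left(U \right)} = 33 + 22 U$
$c{\left(Z,W \right)} = 21 + W + Z$ ($c{\left(Z,W \right)} = -4 + \left(\left(W + Z\right) + \left(-4 - 1\right)^{2}\right) = -4 + \left(\left(W + Z\right) + \left(-5\right)^{2}\right) = -4 + \left(\left(W + Z\right) + 25\right) = -4 + \left(25 + W + Z\right) = 21 + W + Z$)
$\left(\left(-1069 + v{\left(-38 \right)}\right) + 422\right) - c{\left(-10,30 \right)} = \left(\left(-1069 + \left(33 + 22 \left(-38\right)\right)\right) + 422\right) - \left(21 + 30 - 10\right) = \left(\left(-1069 + \left(33 - 836\right)\right) + 422\right) - 41 = \left(\left(-1069 - 803\right) + 422\right) - 41 = \left(-1872 + 422\right) - 41 = -1450 - 41 = -1491$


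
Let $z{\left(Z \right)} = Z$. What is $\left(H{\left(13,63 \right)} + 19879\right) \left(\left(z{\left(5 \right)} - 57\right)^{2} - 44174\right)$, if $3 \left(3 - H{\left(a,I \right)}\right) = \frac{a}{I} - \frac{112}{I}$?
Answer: $- \frac{17315093510}{21} \approx -8.2453 \cdot 10^{8}$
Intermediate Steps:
$H{\left(a,I \right)} = 3 + \frac{112}{3 I} - \frac{a}{3 I}$ ($H{\left(a,I \right)} = 3 - \frac{\frac{a}{I} - \frac{112}{I}}{3} = 3 - \frac{- \frac{112}{I} + \frac{a}{I}}{3} = 3 - \left(- \frac{112}{3 I} + \frac{a}{3 I}\right) = 3 + \frac{112}{3 I} - \frac{a}{3 I}$)
$\left(H{\left(13,63 \right)} + 19879\right) \left(\left(z{\left(5 \right)} - 57\right)^{2} - 44174\right) = \left(\frac{112 - 13 + 9 \cdot 63}{3 \cdot 63} + 19879\right) \left(\left(5 - 57\right)^{2} - 44174\right) = \left(\frac{1}{3} \cdot \frac{1}{63} \left(112 - 13 + 567\right) + 19879\right) \left(\left(-52\right)^{2} - 44174\right) = \left(\frac{1}{3} \cdot \frac{1}{63} \cdot 666 + 19879\right) \left(2704 - 44174\right) = \left(\frac{74}{21} + 19879\right) \left(-41470\right) = \frac{417533}{21} \left(-41470\right) = - \frac{17315093510}{21}$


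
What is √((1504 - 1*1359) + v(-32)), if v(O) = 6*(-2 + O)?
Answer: I*√59 ≈ 7.6811*I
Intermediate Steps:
v(O) = -12 + 6*O
√((1504 - 1*1359) + v(-32)) = √((1504 - 1*1359) + (-12 + 6*(-32))) = √((1504 - 1359) + (-12 - 192)) = √(145 - 204) = √(-59) = I*√59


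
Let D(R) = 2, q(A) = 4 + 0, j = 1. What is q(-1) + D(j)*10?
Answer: 24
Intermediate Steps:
q(A) = 4
q(-1) + D(j)*10 = 4 + 2*10 = 4 + 20 = 24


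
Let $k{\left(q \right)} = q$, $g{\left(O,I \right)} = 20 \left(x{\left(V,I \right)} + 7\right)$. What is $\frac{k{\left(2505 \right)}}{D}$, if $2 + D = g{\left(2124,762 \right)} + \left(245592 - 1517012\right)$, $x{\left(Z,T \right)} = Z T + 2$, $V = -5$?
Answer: $- \frac{2505}{1347442} \approx -0.0018591$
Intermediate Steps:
$x{\left(Z,T \right)} = 2 + T Z$ ($x{\left(Z,T \right)} = T Z + 2 = 2 + T Z$)
$g{\left(O,I \right)} = 180 - 100 I$ ($g{\left(O,I \right)} = 20 \left(\left(2 + I \left(-5\right)\right) + 7\right) = 20 \left(\left(2 - 5 I\right) + 7\right) = 20 \left(9 - 5 I\right) = 180 - 100 I$)
$D = -1347442$ ($D = -2 + \left(\left(180 - 76200\right) + \left(245592 - 1517012\right)\right) = -2 - 1347440 = -1347442$)
$\frac{k{\left(2505 \right)}}{D} = \frac{2505}{-1347442} = 2505 \left(- \frac{1}{1347442}\right) = - \frac{2505}{1347442}$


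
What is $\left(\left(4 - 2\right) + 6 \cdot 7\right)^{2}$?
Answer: $1936$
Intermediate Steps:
$\left(\left(4 - 2\right) + 6 \cdot 7\right)^{2} = \left(\left(4 - 2\right) + 42\right)^{2} = \left(2 + 42\right)^{2} = 44^{2} = 1936$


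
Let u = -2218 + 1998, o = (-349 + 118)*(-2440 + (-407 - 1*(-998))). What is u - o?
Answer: -427339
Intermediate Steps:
o = 427119 (o = -231*(-2440 + (-407 + 998)) = -231*(-2440 + 591) = -231*(-1849) = 427119)
u = -220
u - o = -220 - 1*427119 = -220 - 427119 = -427339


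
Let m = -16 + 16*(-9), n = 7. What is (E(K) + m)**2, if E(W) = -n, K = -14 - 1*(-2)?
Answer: 27889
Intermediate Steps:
K = -12 (K = -14 + 2 = -12)
E(W) = -7 (E(W) = -1*7 = -7)
m = -160 (m = -16 - 144 = -160)
(E(K) + m)**2 = (-7 - 160)**2 = (-167)**2 = 27889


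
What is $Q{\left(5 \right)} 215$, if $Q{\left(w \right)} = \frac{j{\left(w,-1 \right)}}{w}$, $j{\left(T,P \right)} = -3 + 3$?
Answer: $0$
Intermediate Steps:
$j{\left(T,P \right)} = 0$
$Q{\left(w \right)} = 0$ ($Q{\left(w \right)} = \frac{0}{w} = 0$)
$Q{\left(5 \right)} 215 = 0 \cdot 215 = 0$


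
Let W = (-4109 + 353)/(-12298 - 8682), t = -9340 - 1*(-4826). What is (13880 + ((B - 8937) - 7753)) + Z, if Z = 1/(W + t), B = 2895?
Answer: 2012368990/23674991 ≈ 85.000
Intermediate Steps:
t = -4514 (t = -9340 + 4826 = -4514)
W = 939/5245 (W = -3756/(-20980) = -3756*(-1/20980) = 939/5245 ≈ 0.17903)
Z = -5245/23674991 (Z = 1/(939/5245 - 4514) = 1/(-23674991/5245) = -5245/23674991 ≈ -0.00022154)
(13880 + ((B - 8937) - 7753)) + Z = (13880 + ((2895 - 8937) - 7753)) - 5245/23674991 = (13880 + (-6042 - 7753)) - 5245/23674991 = (13880 - 13795) - 5245/23674991 = 85 - 5245/23674991 = 2012368990/23674991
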